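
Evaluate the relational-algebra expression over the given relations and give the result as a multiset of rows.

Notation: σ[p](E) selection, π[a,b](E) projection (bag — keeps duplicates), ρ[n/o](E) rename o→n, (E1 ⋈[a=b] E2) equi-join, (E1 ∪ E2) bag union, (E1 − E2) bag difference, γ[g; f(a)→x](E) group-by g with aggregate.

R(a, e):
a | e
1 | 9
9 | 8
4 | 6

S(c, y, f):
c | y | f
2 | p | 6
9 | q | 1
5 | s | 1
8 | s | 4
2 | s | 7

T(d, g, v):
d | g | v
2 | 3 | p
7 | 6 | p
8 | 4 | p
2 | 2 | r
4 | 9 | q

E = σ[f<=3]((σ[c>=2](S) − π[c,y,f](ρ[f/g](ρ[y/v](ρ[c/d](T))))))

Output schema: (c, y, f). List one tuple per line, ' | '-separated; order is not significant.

Subexpression sizes:
  S → 5
  σ[c>=2](S) → 5
  T → 5
  ρ[c/d](T) → 5
  ρ[y/v](ρ[c/d](T)) → 5
  ρ[f/g](ρ[y/v](ρ[c/d](T))) → 5
  π[c,y,f](ρ[f/g](ρ[y/v](ρ[c/d](T)))) → 5
  (σ[c>=2](S) − π[c,y,f](ρ[f/g](ρ[y/v](ρ[c/d](T))))) → 5
  σ[f<=3]((σ[c>=2](S) − π[c,y,f](ρ[f/g](ρ[y/v](ρ[c/d](T)))))) → 2

== RESULT ==
c | y | f
5 | s | 1
9 | q | 1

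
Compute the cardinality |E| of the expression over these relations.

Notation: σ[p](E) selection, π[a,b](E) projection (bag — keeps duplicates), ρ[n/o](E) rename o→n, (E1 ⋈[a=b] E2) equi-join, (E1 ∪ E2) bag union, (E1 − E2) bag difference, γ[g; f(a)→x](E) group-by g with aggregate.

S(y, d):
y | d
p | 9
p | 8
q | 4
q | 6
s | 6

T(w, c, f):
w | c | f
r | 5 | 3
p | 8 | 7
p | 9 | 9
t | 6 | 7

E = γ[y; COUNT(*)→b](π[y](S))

Stepwise |·|:
  S → 5
  π[y](S) → 5
  γ[y; COUNT(*)→b](π[y](S)) → 3

|E| = 3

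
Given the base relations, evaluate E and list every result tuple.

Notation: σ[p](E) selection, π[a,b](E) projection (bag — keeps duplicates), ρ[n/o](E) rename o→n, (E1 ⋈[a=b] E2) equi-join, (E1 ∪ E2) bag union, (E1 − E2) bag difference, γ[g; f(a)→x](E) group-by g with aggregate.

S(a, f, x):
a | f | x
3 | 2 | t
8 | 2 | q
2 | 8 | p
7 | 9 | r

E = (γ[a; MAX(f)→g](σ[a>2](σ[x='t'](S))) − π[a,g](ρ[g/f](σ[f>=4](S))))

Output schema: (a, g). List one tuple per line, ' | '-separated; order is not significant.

Stepwise |·|:
  S → 4
  σ[x='t'](S) → 1
  σ[a>2](σ[x='t'](S)) → 1
  γ[a; MAX(f)→g](σ[a>2](σ[x='t'](S))) → 1
  S → 4
  σ[f>=4](S) → 2
  ρ[g/f](σ[f>=4](S)) → 2
  π[a,g](ρ[g/f](σ[f>=4](S))) → 2
  (γ[a; MAX(f)→g](σ[a>2](σ[x='t'](S))) − π[a,g](ρ[g/f](σ[f>=4](S)))) → 1

== RESULT ==
a | g
3 | 2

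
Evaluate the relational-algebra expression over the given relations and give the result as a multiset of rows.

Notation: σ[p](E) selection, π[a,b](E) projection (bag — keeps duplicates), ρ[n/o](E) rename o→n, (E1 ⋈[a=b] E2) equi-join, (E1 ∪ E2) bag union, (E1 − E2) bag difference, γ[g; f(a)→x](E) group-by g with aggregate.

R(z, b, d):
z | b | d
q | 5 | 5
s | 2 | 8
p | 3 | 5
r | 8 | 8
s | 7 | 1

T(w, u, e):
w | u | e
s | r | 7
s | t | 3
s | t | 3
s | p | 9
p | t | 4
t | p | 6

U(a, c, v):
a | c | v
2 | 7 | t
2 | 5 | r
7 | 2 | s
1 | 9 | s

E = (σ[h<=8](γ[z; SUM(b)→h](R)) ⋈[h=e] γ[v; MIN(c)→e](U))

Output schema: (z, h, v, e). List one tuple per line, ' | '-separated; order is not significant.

Row counts bottom-up:
  R → 5
  γ[z; SUM(b)→h](R) → 4
  σ[h<=8](γ[z; SUM(b)→h](R)) → 3
  U → 4
  γ[v; MIN(c)→e](U) → 3
  (σ[h<=8](γ[z; SUM(b)→h](R)) ⋈[h=e] γ[v; MIN(c)→e](U)) → 1

== RESULT ==
z | h | v | e
q | 5 | r | 5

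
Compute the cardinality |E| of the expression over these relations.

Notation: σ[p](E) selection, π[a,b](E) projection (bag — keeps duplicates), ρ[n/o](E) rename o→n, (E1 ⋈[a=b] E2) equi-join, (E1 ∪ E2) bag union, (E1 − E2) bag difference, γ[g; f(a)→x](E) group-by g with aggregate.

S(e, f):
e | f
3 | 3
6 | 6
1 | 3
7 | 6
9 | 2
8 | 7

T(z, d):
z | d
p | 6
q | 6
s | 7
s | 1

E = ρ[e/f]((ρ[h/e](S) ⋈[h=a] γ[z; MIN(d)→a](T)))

Subexpression sizes:
  S → 6
  ρ[h/e](S) → 6
  T → 4
  γ[z; MIN(d)→a](T) → 3
  (ρ[h/e](S) ⋈[h=a] γ[z; MIN(d)→a](T)) → 3
  ρ[e/f]((ρ[h/e](S) ⋈[h=a] γ[z; MIN(d)→a](T))) → 3

|E| = 3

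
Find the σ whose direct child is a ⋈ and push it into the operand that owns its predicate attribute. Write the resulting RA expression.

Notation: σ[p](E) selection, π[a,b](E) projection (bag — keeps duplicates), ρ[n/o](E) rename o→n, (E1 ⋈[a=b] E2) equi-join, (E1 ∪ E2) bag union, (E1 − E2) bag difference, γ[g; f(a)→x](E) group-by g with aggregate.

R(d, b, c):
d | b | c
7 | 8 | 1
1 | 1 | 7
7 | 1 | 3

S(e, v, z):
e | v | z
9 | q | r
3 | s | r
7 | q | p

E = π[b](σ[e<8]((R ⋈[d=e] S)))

σ filters on e, owned by the right side.
E' = π[b]((R ⋈[d=e] σ[e<8](S)))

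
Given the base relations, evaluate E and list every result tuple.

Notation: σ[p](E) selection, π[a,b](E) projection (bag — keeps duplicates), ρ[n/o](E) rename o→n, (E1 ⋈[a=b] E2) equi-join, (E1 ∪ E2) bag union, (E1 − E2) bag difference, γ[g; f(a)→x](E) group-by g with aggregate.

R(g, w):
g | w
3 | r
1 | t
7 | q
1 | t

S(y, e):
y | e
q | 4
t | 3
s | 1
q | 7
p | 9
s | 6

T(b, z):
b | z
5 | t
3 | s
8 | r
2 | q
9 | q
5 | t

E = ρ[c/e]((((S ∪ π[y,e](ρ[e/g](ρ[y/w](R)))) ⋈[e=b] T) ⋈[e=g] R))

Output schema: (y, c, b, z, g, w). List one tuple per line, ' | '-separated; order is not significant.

Row counts bottom-up:
  S → 6
  R → 4
  ρ[y/w](R) → 4
  ρ[e/g](ρ[y/w](R)) → 4
  π[y,e](ρ[e/g](ρ[y/w](R))) → 4
  (S ∪ π[y,e](ρ[e/g](ρ[y/w](R)))) → 10
  T → 6
  ((S ∪ π[y,e](ρ[e/g](ρ[y/w](R)))) ⋈[e=b] T) → 3
  R → 4
  (((S ∪ π[y,e](ρ[e/g](ρ[y/w](R)))) ⋈[e=b] T) ⋈[e=g] R) → 2
  ρ[c/e]((((S ∪ π[y,e](ρ[e/g](ρ[y/w](R)))) ⋈[e=b] T) ⋈[e=g] R)) → 2

== RESULT ==
y | c | b | z | g | w
r | 3 | 3 | s | 3 | r
t | 3 | 3 | s | 3 | r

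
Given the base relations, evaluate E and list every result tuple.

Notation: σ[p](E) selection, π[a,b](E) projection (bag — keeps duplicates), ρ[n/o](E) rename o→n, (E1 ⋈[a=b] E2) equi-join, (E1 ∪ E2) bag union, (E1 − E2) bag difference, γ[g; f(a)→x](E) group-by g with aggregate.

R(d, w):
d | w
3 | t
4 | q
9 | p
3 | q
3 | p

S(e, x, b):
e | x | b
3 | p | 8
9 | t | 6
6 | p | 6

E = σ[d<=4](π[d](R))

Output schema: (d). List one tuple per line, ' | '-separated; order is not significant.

Subexpression sizes:
  R → 5
  π[d](R) → 5
  σ[d<=4](π[d](R)) → 4

== RESULT ==
d
3
3
3
4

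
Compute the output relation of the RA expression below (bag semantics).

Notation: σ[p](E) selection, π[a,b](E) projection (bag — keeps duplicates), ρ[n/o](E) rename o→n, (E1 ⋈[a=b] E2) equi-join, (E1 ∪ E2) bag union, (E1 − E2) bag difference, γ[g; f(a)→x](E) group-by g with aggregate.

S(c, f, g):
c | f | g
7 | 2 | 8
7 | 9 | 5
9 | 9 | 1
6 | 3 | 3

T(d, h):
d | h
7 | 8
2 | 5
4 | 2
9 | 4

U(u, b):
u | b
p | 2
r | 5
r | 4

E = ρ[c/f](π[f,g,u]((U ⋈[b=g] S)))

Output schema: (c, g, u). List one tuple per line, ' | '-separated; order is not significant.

Per-node cardinality:
  U → 3
  S → 4
  (U ⋈[b=g] S) → 1
  π[f,g,u]((U ⋈[b=g] S)) → 1
  ρ[c/f](π[f,g,u]((U ⋈[b=g] S))) → 1

== RESULT ==
c | g | u
9 | 5 | r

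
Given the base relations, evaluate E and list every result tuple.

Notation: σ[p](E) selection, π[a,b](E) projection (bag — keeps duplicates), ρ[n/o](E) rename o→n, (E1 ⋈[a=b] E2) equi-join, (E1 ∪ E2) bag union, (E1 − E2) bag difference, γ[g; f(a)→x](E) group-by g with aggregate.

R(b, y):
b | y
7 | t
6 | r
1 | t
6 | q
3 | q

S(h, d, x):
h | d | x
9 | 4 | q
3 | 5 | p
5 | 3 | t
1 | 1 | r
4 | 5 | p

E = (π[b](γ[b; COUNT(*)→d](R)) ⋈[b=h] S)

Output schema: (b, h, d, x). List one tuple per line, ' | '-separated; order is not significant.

Stepwise |·|:
  R → 5
  γ[b; COUNT(*)→d](R) → 4
  π[b](γ[b; COUNT(*)→d](R)) → 4
  S → 5
  (π[b](γ[b; COUNT(*)→d](R)) ⋈[b=h] S) → 2

== RESULT ==
b | h | d | x
1 | 1 | 1 | r
3 | 3 | 5 | p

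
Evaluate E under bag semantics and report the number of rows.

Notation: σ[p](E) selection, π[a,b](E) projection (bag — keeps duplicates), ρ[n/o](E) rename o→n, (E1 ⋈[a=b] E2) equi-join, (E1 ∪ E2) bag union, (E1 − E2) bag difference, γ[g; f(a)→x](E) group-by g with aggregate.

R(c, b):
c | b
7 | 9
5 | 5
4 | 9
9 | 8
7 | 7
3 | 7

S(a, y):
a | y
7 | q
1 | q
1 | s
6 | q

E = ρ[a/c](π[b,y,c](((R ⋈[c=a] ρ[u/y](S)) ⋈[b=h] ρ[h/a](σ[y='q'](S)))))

Row counts bottom-up:
  R → 6
  S → 4
  ρ[u/y](S) → 4
  (R ⋈[c=a] ρ[u/y](S)) → 2
  S → 4
  σ[y='q'](S) → 3
  ρ[h/a](σ[y='q'](S)) → 3
  ((R ⋈[c=a] ρ[u/y](S)) ⋈[b=h] ρ[h/a](σ[y='q'](S))) → 1
  π[b,y,c](((R ⋈[c=a] ρ[u/y](S)) ⋈[b=h] ρ[h/a](σ[y='q'](S)))) → 1
  ρ[a/c](π[b,y,c](((R ⋈[c=a] ρ[u/y](S)) ⋈[b=h] ρ[h/a](σ[y='q'](S))))) → 1

|E| = 1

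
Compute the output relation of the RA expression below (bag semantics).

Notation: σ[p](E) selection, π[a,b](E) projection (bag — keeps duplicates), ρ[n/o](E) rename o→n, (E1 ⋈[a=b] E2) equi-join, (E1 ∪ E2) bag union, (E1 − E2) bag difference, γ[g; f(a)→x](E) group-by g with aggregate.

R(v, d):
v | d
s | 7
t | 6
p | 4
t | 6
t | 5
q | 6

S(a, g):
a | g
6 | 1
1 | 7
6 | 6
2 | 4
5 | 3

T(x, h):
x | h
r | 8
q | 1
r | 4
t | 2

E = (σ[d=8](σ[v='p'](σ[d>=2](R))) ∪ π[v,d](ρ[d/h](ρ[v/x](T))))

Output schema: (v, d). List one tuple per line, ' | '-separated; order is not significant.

Stepwise |·|:
  R → 6
  σ[d>=2](R) → 6
  σ[v='p'](σ[d>=2](R)) → 1
  σ[d=8](σ[v='p'](σ[d>=2](R))) → 0
  T → 4
  ρ[v/x](T) → 4
  ρ[d/h](ρ[v/x](T)) → 4
  π[v,d](ρ[d/h](ρ[v/x](T))) → 4
  (σ[d=8](σ[v='p'](σ[d>=2](R))) ∪ π[v,d](ρ[d/h](ρ[v/x](T)))) → 4

== RESULT ==
v | d
q | 1
r | 4
r | 8
t | 2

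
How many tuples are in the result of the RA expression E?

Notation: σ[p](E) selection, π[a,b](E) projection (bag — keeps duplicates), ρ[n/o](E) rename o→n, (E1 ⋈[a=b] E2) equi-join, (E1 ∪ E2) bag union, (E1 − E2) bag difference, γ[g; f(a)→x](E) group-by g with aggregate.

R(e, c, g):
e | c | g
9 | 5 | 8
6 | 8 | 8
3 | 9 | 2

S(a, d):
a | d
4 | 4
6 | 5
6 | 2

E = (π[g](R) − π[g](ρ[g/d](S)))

Per-node cardinality:
  R → 3
  π[g](R) → 3
  S → 3
  ρ[g/d](S) → 3
  π[g](ρ[g/d](S)) → 3
  (π[g](R) − π[g](ρ[g/d](S))) → 2

|E| = 2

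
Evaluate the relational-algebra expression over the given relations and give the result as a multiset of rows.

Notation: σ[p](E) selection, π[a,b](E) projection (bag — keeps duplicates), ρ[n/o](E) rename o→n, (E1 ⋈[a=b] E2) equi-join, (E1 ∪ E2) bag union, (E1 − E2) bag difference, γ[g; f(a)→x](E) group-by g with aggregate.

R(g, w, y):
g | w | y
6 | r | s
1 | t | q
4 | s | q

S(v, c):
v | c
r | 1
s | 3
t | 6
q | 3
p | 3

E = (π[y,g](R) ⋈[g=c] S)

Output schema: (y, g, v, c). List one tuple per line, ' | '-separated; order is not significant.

Per-node cardinality:
  R → 3
  π[y,g](R) → 3
  S → 5
  (π[y,g](R) ⋈[g=c] S) → 2

== RESULT ==
y | g | v | c
q | 1 | r | 1
s | 6 | t | 6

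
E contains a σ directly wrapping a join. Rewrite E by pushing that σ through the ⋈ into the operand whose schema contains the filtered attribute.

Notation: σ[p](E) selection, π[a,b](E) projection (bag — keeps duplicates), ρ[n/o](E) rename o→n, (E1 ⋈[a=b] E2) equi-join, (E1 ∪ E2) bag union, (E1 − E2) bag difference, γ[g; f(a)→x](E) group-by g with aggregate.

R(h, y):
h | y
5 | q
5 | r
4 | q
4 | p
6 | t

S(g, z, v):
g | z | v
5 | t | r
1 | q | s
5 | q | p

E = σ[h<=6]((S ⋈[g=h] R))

σ filters on h, owned by the right side.
E' = (S ⋈[g=h] σ[h<=6](R))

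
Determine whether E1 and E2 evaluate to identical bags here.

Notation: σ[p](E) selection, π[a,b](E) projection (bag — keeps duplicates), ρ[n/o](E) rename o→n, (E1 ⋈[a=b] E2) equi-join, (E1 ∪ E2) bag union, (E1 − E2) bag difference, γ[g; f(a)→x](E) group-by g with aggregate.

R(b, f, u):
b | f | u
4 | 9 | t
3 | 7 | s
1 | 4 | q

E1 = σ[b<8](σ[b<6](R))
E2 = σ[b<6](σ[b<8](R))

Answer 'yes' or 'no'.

E1 stepwise |·|:
  R → 3
  σ[b<6](R) → 3
  σ[b<8](σ[b<6](R)) → 3
E2 stepwise |·|:
  R → 3
  σ[b<8](R) → 3
  σ[b<6](σ[b<8](R)) → 3

E1 and E2 produce the same multiset:
b | f | u
1 | 4 | q
3 | 7 | s
4 | 9 | t

yes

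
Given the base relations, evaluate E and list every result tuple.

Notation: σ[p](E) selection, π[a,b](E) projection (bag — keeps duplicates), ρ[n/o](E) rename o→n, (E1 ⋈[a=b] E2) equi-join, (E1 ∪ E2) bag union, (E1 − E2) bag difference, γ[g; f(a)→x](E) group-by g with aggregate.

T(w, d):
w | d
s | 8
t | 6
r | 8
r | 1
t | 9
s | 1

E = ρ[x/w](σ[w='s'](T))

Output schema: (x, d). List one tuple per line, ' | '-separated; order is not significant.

Per-node cardinality:
  T → 6
  σ[w='s'](T) → 2
  ρ[x/w](σ[w='s'](T)) → 2

== RESULT ==
x | d
s | 1
s | 8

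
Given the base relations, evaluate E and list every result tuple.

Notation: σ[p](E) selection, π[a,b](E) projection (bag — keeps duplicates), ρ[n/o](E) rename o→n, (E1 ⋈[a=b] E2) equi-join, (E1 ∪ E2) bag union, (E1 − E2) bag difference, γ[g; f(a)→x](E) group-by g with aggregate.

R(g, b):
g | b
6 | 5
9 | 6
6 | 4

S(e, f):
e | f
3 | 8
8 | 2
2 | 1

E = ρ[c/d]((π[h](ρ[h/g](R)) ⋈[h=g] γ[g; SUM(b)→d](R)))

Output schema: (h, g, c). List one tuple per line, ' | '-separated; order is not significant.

Row counts bottom-up:
  R → 3
  ρ[h/g](R) → 3
  π[h](ρ[h/g](R)) → 3
  R → 3
  γ[g; SUM(b)→d](R) → 2
  (π[h](ρ[h/g](R)) ⋈[h=g] γ[g; SUM(b)→d](R)) → 3
  ρ[c/d]((π[h](ρ[h/g](R)) ⋈[h=g] γ[g; SUM(b)→d](R))) → 3

== RESULT ==
h | g | c
6 | 6 | 9
6 | 6 | 9
9 | 9 | 6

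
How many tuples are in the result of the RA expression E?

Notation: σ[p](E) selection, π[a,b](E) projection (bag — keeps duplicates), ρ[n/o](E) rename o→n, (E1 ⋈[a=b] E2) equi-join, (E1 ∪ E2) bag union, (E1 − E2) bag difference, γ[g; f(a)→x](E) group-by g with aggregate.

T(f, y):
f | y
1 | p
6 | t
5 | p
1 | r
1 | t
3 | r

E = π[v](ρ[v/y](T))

Subexpression sizes:
  T → 6
  ρ[v/y](T) → 6
  π[v](ρ[v/y](T)) → 6

|E| = 6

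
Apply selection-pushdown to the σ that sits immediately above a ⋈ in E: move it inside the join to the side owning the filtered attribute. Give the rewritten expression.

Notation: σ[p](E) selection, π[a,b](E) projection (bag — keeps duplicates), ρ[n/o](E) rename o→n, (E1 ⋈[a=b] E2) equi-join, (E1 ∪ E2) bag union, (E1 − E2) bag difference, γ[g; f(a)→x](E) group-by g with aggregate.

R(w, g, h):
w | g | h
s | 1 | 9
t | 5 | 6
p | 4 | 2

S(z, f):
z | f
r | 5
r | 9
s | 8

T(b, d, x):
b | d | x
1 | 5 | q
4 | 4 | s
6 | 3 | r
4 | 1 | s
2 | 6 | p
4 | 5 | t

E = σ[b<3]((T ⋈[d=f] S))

σ filters on b, owned by the left side.
E' = (σ[b<3](T) ⋈[d=f] S)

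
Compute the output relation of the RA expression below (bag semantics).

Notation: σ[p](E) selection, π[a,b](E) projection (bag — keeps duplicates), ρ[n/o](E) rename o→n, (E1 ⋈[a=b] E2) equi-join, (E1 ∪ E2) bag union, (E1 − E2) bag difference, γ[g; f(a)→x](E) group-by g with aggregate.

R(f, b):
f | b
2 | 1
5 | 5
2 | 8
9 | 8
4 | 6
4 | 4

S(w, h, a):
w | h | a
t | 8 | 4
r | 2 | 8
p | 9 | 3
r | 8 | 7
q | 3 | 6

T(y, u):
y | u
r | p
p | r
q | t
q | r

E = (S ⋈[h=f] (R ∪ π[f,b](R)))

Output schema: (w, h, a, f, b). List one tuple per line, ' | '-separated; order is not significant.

Per-node cardinality:
  S → 5
  R → 6
  R → 6
  π[f,b](R) → 6
  (R ∪ π[f,b](R)) → 12
  (S ⋈[h=f] (R ∪ π[f,b](R))) → 6

== RESULT ==
w | h | a | f | b
p | 9 | 3 | 9 | 8
p | 9 | 3 | 9 | 8
r | 2 | 8 | 2 | 1
r | 2 | 8 | 2 | 1
r | 2 | 8 | 2 | 8
r | 2 | 8 | 2 | 8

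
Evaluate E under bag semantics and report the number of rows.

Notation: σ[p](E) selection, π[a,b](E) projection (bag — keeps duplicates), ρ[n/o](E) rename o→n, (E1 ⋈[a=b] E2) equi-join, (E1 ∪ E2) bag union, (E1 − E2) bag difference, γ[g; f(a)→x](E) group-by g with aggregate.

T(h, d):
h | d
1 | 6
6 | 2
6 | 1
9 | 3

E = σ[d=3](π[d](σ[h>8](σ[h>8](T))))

Per-node cardinality:
  T → 4
  σ[h>8](T) → 1
  σ[h>8](σ[h>8](T)) → 1
  π[d](σ[h>8](σ[h>8](T))) → 1
  σ[d=3](π[d](σ[h>8](σ[h>8](T)))) → 1

|E| = 1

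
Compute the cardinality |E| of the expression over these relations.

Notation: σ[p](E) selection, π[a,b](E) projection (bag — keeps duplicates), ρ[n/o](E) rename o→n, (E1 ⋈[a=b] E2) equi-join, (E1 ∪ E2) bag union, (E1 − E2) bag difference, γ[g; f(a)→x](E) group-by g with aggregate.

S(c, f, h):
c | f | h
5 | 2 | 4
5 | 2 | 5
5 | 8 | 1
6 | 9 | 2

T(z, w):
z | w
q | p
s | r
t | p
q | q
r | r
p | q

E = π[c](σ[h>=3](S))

Per-node cardinality:
  S → 4
  σ[h>=3](S) → 2
  π[c](σ[h>=3](S)) → 2

|E| = 2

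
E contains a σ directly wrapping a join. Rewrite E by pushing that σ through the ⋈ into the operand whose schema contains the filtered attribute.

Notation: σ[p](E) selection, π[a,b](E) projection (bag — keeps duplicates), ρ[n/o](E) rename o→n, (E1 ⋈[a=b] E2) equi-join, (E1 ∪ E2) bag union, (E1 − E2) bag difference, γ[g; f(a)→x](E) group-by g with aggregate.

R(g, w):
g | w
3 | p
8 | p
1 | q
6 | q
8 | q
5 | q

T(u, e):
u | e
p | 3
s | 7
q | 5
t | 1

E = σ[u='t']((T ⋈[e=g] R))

σ filters on u, owned by the left side.
E' = (σ[u='t'](T) ⋈[e=g] R)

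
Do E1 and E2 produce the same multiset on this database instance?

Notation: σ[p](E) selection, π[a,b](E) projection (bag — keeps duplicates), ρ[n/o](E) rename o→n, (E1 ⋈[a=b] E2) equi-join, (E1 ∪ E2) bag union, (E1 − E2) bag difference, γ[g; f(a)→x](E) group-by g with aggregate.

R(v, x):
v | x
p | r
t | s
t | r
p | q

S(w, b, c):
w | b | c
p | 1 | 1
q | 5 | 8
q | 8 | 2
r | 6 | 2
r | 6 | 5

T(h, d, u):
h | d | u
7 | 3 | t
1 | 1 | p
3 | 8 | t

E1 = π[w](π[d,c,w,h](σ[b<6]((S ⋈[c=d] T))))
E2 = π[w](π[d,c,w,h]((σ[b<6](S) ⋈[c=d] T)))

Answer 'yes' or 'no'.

E1 row counts bottom-up:
  S → 5
  T → 3
  (S ⋈[c=d] T) → 2
  σ[b<6]((S ⋈[c=d] T)) → 2
  π[d,c,w,h](σ[b<6]((S ⋈[c=d] T))) → 2
  π[w](π[d,c,w,h](σ[b<6]((S ⋈[c=d] T)))) → 2
E2 row counts bottom-up:
  S → 5
  σ[b<6](S) → 2
  T → 3
  (σ[b<6](S) ⋈[c=d] T) → 2
  π[d,c,w,h]((σ[b<6](S) ⋈[c=d] T)) → 2
  π[w](π[d,c,w,h]((σ[b<6](S) ⋈[c=d] T))) → 2

E1 and E2 produce the same multiset:
w
p
q

yes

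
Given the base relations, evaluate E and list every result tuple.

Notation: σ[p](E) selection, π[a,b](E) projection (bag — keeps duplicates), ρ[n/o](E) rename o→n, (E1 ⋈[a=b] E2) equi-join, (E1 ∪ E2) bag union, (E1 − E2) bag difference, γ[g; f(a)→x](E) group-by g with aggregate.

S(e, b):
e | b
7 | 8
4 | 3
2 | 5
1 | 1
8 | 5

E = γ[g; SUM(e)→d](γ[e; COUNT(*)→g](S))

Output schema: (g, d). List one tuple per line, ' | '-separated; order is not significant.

Row counts bottom-up:
  S → 5
  γ[e; COUNT(*)→g](S) → 5
  γ[g; SUM(e)→d](γ[e; COUNT(*)→g](S)) → 1

== RESULT ==
g | d
1 | 22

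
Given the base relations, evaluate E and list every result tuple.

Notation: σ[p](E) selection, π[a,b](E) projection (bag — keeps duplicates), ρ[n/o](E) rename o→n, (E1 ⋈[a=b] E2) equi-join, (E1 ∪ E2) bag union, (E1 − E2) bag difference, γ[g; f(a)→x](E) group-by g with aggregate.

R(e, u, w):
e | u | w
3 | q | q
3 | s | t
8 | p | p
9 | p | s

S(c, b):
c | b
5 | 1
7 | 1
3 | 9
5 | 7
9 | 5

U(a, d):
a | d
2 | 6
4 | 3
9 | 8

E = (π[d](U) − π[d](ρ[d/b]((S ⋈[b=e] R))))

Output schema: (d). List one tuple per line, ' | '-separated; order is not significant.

Row counts bottom-up:
  U → 3
  π[d](U) → 3
  S → 5
  R → 4
  (S ⋈[b=e] R) → 1
  ρ[d/b]((S ⋈[b=e] R)) → 1
  π[d](ρ[d/b]((S ⋈[b=e] R))) → 1
  (π[d](U) − π[d](ρ[d/b]((S ⋈[b=e] R)))) → 3

== RESULT ==
d
3
6
8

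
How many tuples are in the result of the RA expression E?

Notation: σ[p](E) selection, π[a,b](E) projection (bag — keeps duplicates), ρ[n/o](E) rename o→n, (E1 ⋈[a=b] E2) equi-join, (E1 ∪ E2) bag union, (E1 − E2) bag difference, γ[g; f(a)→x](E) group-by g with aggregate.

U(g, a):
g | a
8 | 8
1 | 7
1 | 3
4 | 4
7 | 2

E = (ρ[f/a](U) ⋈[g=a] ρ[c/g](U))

Stepwise |·|:
  U → 5
  ρ[f/a](U) → 5
  U → 5
  ρ[c/g](U) → 5
  (ρ[f/a](U) ⋈[g=a] ρ[c/g](U)) → 3

|E| = 3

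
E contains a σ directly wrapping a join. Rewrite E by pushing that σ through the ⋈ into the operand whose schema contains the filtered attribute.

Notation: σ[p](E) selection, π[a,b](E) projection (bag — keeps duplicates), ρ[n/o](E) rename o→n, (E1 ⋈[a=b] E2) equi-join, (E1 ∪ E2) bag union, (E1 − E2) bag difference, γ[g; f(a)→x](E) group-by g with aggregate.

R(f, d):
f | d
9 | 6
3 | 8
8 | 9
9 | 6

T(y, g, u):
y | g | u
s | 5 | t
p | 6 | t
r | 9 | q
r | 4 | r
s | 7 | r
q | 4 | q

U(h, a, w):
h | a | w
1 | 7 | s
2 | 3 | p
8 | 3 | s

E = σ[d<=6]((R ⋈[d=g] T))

σ filters on d, owned by the left side.
E' = (σ[d<=6](R) ⋈[d=g] T)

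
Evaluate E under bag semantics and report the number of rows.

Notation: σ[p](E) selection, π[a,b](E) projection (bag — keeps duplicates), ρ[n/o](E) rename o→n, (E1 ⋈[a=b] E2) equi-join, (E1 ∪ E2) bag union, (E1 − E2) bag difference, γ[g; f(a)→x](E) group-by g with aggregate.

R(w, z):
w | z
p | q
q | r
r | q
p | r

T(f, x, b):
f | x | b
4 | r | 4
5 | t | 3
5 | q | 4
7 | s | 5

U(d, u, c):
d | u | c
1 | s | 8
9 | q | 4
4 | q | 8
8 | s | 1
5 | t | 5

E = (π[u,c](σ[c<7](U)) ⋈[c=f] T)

Stepwise |·|:
  U → 5
  σ[c<7](U) → 3
  π[u,c](σ[c<7](U)) → 3
  T → 4
  (π[u,c](σ[c<7](U)) ⋈[c=f] T) → 3

|E| = 3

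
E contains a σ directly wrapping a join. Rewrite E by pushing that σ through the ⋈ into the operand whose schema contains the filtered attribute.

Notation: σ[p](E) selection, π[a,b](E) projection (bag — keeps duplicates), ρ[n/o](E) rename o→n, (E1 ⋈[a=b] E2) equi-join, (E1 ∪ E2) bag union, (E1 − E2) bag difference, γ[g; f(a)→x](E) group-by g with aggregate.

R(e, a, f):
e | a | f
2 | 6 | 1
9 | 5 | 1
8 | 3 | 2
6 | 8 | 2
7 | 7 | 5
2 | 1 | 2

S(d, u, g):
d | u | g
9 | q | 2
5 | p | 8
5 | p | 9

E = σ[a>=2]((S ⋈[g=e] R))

σ filters on a, owned by the right side.
E' = (S ⋈[g=e] σ[a>=2](R))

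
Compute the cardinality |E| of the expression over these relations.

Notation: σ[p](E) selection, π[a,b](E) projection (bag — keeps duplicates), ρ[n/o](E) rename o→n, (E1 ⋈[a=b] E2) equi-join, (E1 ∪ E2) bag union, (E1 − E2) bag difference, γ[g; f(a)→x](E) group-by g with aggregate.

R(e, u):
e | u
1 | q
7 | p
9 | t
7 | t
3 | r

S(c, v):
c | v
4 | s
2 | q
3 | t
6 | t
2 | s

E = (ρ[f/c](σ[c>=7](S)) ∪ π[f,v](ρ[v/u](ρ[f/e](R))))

Subexpression sizes:
  S → 5
  σ[c>=7](S) → 0
  ρ[f/c](σ[c>=7](S)) → 0
  R → 5
  ρ[f/e](R) → 5
  ρ[v/u](ρ[f/e](R)) → 5
  π[f,v](ρ[v/u](ρ[f/e](R))) → 5
  (ρ[f/c](σ[c>=7](S)) ∪ π[f,v](ρ[v/u](ρ[f/e](R)))) → 5

|E| = 5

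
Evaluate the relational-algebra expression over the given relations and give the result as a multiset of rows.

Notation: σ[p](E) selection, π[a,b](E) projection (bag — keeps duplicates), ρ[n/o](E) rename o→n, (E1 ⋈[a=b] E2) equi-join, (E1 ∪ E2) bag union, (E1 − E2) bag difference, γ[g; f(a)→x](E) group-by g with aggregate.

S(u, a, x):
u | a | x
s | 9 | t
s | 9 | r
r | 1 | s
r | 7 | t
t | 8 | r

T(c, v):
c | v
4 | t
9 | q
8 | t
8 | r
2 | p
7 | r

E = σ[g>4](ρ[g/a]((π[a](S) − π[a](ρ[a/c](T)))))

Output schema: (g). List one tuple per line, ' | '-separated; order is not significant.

Row counts bottom-up:
  S → 5
  π[a](S) → 5
  T → 6
  ρ[a/c](T) → 6
  π[a](ρ[a/c](T)) → 6
  (π[a](S) − π[a](ρ[a/c](T))) → 2
  ρ[g/a]((π[a](S) − π[a](ρ[a/c](T)))) → 2
  σ[g>4](ρ[g/a]((π[a](S) − π[a](ρ[a/c](T))))) → 1

== RESULT ==
g
9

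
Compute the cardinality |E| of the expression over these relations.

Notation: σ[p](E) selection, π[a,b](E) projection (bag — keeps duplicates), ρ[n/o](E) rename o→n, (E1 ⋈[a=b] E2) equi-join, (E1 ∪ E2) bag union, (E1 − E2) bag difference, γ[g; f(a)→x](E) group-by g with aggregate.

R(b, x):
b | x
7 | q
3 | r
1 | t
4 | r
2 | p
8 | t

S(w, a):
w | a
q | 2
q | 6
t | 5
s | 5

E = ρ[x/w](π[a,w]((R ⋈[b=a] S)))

Subexpression sizes:
  R → 6
  S → 4
  (R ⋈[b=a] S) → 1
  π[a,w]((R ⋈[b=a] S)) → 1
  ρ[x/w](π[a,w]((R ⋈[b=a] S))) → 1

|E| = 1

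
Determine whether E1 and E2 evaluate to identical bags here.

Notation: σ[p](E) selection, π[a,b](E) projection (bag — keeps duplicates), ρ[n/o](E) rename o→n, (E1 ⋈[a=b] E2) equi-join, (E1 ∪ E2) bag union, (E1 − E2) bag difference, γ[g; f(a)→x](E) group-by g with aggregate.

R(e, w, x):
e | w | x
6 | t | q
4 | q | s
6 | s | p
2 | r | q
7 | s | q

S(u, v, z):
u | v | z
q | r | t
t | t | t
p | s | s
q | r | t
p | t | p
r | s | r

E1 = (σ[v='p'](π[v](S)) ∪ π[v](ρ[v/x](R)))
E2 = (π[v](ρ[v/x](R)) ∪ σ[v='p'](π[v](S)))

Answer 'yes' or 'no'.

E1 stepwise |·|:
  S → 6
  π[v](S) → 6
  σ[v='p'](π[v](S)) → 0
  R → 5
  ρ[v/x](R) → 5
  π[v](ρ[v/x](R)) → 5
  (σ[v='p'](π[v](S)) ∪ π[v](ρ[v/x](R))) → 5
E2 stepwise |·|:
  R → 5
  ρ[v/x](R) → 5
  π[v](ρ[v/x](R)) → 5
  S → 6
  π[v](S) → 6
  σ[v='p'](π[v](S)) → 0
  (π[v](ρ[v/x](R)) ∪ σ[v='p'](π[v](S))) → 5

E1 and E2 produce the same multiset:
v
p
q
q
q
s

yes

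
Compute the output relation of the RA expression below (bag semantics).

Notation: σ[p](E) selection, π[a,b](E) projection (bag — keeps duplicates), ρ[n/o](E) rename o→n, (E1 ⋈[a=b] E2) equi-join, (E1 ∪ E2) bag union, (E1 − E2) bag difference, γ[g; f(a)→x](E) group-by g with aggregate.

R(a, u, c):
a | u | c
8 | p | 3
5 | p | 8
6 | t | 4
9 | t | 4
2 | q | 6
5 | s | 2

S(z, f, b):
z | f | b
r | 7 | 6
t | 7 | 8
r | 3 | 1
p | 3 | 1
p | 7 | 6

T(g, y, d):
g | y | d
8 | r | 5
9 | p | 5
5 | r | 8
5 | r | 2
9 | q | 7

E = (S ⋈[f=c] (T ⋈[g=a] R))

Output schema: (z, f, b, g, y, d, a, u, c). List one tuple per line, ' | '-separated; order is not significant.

Row counts bottom-up:
  S → 5
  T → 5
  R → 6
  (T ⋈[g=a] R) → 7
  (S ⋈[f=c] (T ⋈[g=a] R)) → 2

== RESULT ==
z | f | b | g | y | d | a | u | c
p | 3 | 1 | 8 | r | 5 | 8 | p | 3
r | 3 | 1 | 8 | r | 5 | 8 | p | 3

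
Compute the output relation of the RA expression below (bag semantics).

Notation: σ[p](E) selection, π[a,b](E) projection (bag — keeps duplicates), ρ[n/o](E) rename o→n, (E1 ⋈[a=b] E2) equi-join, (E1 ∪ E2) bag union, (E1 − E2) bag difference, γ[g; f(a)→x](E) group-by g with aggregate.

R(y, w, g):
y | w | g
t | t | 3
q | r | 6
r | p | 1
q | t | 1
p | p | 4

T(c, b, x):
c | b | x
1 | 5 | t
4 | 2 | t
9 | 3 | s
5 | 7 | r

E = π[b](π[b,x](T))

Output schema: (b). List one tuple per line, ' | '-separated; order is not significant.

Subexpression sizes:
  T → 4
  π[b,x](T) → 4
  π[b](π[b,x](T)) → 4

== RESULT ==
b
2
3
5
7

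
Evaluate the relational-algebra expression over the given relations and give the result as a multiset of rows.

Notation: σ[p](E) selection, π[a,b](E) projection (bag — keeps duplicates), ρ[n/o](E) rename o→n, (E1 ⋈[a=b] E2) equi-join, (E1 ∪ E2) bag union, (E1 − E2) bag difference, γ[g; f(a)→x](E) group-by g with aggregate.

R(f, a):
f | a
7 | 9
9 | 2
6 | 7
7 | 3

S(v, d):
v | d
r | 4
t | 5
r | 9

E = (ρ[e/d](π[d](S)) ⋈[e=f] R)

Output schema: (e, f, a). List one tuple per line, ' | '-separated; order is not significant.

Row counts bottom-up:
  S → 3
  π[d](S) → 3
  ρ[e/d](π[d](S)) → 3
  R → 4
  (ρ[e/d](π[d](S)) ⋈[e=f] R) → 1

== RESULT ==
e | f | a
9 | 9 | 2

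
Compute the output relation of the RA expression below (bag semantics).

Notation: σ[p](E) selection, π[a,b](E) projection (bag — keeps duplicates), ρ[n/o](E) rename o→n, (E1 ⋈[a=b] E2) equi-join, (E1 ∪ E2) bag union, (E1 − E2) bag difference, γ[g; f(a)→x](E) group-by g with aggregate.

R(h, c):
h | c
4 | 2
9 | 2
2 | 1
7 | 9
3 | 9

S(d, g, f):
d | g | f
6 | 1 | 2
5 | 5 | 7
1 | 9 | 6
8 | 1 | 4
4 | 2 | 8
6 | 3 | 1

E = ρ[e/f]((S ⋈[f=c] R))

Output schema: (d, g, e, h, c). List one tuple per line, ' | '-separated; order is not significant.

Per-node cardinality:
  S → 6
  R → 5
  (S ⋈[f=c] R) → 3
  ρ[e/f]((S ⋈[f=c] R)) → 3

== RESULT ==
d | g | e | h | c
6 | 1 | 2 | 4 | 2
6 | 1 | 2 | 9 | 2
6 | 3 | 1 | 2 | 1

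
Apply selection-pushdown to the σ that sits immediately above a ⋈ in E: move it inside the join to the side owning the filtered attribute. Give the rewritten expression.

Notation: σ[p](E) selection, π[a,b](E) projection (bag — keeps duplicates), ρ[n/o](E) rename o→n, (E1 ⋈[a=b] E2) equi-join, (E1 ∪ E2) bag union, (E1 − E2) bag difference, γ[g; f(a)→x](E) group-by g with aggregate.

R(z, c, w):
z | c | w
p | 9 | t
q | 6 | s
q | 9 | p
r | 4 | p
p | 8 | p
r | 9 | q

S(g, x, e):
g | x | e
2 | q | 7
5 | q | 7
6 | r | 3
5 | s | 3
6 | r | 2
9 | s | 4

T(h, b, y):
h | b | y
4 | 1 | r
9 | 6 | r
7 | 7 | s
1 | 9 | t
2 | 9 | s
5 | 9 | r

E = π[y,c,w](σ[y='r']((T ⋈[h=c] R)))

σ filters on y, owned by the left side.
E' = π[y,c,w]((σ[y='r'](T) ⋈[h=c] R))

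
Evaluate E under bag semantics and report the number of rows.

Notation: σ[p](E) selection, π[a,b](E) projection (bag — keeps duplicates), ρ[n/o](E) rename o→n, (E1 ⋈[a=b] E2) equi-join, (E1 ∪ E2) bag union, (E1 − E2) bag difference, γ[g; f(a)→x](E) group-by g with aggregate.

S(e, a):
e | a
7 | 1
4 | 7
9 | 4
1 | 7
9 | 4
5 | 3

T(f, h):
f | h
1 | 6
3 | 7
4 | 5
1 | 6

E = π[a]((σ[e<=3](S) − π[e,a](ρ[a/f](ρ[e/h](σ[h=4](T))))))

Subexpression sizes:
  S → 6
  σ[e<=3](S) → 1
  T → 4
  σ[h=4](T) → 0
  ρ[e/h](σ[h=4](T)) → 0
  ρ[a/f](ρ[e/h](σ[h=4](T))) → 0
  π[e,a](ρ[a/f](ρ[e/h](σ[h=4](T)))) → 0
  (σ[e<=3](S) − π[e,a](ρ[a/f](ρ[e/h](σ[h=4](T))))) → 1
  π[a]((σ[e<=3](S) − π[e,a](ρ[a/f](ρ[e/h](σ[h=4](T)))))) → 1

|E| = 1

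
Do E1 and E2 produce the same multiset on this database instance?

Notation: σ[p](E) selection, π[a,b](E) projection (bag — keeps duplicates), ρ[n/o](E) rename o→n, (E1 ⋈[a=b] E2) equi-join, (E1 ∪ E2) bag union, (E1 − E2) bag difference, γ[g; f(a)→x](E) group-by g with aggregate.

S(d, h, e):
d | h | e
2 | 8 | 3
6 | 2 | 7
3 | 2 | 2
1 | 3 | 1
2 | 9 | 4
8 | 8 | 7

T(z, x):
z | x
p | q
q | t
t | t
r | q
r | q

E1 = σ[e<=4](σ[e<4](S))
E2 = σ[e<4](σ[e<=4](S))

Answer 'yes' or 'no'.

E1 per-node cardinality:
  S → 6
  σ[e<4](S) → 3
  σ[e<=4](σ[e<4](S)) → 3
E2 per-node cardinality:
  S → 6
  σ[e<=4](S) → 4
  σ[e<4](σ[e<=4](S)) → 3

E1 and E2 produce the same multiset:
d | h | e
1 | 3 | 1
2 | 8 | 3
3 | 2 | 2

yes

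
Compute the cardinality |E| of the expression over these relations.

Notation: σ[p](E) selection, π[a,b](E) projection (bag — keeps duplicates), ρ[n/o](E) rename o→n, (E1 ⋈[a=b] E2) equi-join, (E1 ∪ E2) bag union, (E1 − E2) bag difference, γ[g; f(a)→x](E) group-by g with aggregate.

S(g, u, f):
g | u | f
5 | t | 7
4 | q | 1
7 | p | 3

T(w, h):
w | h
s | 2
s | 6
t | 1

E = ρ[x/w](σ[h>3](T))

Stepwise |·|:
  T → 3
  σ[h>3](T) → 1
  ρ[x/w](σ[h>3](T)) → 1

|E| = 1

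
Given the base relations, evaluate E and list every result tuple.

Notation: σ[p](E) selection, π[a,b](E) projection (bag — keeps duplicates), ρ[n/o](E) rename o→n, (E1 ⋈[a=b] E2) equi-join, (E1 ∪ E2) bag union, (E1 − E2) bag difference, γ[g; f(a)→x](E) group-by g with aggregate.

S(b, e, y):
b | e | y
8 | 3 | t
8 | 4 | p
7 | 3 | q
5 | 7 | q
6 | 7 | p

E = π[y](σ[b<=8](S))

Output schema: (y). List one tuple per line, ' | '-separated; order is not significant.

Row counts bottom-up:
  S → 5
  σ[b<=8](S) → 5
  π[y](σ[b<=8](S)) → 5

== RESULT ==
y
p
p
q
q
t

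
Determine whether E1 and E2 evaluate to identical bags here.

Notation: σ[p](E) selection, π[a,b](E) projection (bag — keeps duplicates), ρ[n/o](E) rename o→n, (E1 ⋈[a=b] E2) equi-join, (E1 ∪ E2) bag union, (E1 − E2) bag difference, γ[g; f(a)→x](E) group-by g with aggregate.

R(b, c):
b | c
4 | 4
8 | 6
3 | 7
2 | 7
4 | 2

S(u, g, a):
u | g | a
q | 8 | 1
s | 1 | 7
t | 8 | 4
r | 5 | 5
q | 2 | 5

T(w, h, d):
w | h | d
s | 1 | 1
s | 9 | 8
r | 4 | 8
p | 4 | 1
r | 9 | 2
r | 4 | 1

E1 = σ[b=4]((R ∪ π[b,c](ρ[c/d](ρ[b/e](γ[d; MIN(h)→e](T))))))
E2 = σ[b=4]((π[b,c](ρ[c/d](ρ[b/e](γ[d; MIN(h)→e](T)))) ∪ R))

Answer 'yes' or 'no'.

E1 row counts bottom-up:
  R → 5
  T → 6
  γ[d; MIN(h)→e](T) → 3
  ρ[b/e](γ[d; MIN(h)→e](T)) → 3
  ρ[c/d](ρ[b/e](γ[d; MIN(h)→e](T))) → 3
  π[b,c](ρ[c/d](ρ[b/e](γ[d; MIN(h)→e](T)))) → 3
  (R ∪ π[b,c](ρ[c/d](ρ[b/e](γ[d; MIN(h)→e](T))))) → 8
  σ[b=4]((R ∪ π[b,c](ρ[c/d](ρ[b/e](γ[d; MIN(h)→e](T)))))) → 3
E2 row counts bottom-up:
  T → 6
  γ[d; MIN(h)→e](T) → 3
  ρ[b/e](γ[d; MIN(h)→e](T)) → 3
  ρ[c/d](ρ[b/e](γ[d; MIN(h)→e](T))) → 3
  π[b,c](ρ[c/d](ρ[b/e](γ[d; MIN(h)→e](T)))) → 3
  R → 5
  (π[b,c](ρ[c/d](ρ[b/e](γ[d; MIN(h)→e](T)))) ∪ R) → 8
  σ[b=4]((π[b,c](ρ[c/d](ρ[b/e](γ[d; MIN(h)→e](T)))) ∪ R)) → 3

E1 and E2 produce the same multiset:
b | c
4 | 2
4 | 4
4 | 8

yes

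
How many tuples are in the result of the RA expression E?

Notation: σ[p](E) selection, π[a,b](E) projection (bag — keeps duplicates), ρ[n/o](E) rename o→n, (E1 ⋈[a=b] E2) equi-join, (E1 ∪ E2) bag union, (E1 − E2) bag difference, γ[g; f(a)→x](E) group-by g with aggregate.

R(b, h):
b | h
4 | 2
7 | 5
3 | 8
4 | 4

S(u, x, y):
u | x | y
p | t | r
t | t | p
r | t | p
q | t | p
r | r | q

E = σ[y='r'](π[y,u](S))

Row counts bottom-up:
  S → 5
  π[y,u](S) → 5
  σ[y='r'](π[y,u](S)) → 1

|E| = 1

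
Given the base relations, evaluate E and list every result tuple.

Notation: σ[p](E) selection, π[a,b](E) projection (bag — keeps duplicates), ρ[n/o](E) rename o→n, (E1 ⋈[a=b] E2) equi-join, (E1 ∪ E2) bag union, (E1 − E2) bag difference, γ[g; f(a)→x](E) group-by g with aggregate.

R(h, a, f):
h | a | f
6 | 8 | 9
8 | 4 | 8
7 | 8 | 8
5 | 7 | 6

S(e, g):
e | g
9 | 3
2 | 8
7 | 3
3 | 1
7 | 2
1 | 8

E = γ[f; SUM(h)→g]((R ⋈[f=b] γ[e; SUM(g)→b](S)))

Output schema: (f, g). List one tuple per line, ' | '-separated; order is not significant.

Subexpression sizes:
  R → 4
  S → 6
  γ[e; SUM(g)→b](S) → 5
  (R ⋈[f=b] γ[e; SUM(g)→b](S)) → 4
  γ[f; SUM(h)→g]((R ⋈[f=b] γ[e; SUM(g)→b](S))) → 1

== RESULT ==
f | g
8 | 30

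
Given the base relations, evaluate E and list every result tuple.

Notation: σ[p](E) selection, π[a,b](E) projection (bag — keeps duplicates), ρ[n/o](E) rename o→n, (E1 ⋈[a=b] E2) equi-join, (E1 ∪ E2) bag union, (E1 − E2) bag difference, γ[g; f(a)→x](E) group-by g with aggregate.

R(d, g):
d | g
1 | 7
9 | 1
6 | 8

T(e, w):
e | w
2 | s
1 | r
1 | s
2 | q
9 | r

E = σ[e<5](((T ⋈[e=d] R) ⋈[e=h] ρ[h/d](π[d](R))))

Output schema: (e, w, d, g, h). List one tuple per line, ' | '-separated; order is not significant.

Per-node cardinality:
  T → 5
  R → 3
  (T ⋈[e=d] R) → 3
  R → 3
  π[d](R) → 3
  ρ[h/d](π[d](R)) → 3
  ((T ⋈[e=d] R) ⋈[e=h] ρ[h/d](π[d](R))) → 3
  σ[e<5](((T ⋈[e=d] R) ⋈[e=h] ρ[h/d](π[d](R)))) → 2

== RESULT ==
e | w | d | g | h
1 | r | 1 | 7 | 1
1 | s | 1 | 7 | 1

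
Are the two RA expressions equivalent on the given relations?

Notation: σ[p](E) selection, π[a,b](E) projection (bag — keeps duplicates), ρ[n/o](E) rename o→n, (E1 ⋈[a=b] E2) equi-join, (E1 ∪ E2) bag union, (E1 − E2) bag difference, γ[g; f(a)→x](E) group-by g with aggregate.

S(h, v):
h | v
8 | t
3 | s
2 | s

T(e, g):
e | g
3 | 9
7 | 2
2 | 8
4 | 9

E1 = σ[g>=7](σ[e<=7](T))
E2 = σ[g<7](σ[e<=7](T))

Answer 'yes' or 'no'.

E1 stepwise |·|:
  T → 4
  σ[e<=7](T) → 4
  σ[g>=7](σ[e<=7](T)) → 3
E2 stepwise |·|:
  T → 4
  σ[e<=7](T) → 4
  σ[g<7](σ[e<=7](T)) → 1

E1 result:
e | g
2 | 8
3 | 9
4 | 9
E2 result:
e | g
7 | 2
Witness: (4, 9) appears 1× in E1 but 0× in E2.

no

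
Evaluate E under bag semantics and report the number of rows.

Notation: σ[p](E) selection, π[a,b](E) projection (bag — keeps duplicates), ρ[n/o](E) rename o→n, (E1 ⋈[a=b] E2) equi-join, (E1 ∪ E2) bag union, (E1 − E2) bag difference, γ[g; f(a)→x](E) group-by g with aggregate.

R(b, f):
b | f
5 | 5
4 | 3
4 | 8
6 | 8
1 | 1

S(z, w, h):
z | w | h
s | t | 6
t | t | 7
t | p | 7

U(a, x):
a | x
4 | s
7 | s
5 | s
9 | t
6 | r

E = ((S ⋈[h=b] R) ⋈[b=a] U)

Row counts bottom-up:
  S → 3
  R → 5
  (S ⋈[h=b] R) → 1
  U → 5
  ((S ⋈[h=b] R) ⋈[b=a] U) → 1

|E| = 1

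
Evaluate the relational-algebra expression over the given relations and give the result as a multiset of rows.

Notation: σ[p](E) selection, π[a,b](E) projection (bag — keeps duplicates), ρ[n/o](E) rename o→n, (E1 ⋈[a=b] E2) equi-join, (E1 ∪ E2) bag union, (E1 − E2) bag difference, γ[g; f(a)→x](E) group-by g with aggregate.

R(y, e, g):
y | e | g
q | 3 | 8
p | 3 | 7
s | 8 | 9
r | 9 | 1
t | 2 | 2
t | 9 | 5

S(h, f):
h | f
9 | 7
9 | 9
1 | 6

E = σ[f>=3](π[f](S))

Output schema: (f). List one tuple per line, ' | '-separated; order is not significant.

Subexpression sizes:
  S → 3
  π[f](S) → 3
  σ[f>=3](π[f](S)) → 3

== RESULT ==
f
6
7
9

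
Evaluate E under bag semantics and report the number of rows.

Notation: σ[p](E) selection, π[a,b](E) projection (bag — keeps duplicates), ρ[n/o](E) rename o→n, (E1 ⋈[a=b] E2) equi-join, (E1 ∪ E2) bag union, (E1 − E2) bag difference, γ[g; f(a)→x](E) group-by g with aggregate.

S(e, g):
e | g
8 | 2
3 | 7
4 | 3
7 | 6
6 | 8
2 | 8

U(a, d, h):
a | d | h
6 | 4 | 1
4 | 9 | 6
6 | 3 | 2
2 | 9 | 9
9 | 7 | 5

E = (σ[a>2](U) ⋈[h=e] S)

Stepwise |·|:
  U → 5
  σ[a>2](U) → 4
  S → 6
  (σ[a>2](U) ⋈[h=e] S) → 2

|E| = 2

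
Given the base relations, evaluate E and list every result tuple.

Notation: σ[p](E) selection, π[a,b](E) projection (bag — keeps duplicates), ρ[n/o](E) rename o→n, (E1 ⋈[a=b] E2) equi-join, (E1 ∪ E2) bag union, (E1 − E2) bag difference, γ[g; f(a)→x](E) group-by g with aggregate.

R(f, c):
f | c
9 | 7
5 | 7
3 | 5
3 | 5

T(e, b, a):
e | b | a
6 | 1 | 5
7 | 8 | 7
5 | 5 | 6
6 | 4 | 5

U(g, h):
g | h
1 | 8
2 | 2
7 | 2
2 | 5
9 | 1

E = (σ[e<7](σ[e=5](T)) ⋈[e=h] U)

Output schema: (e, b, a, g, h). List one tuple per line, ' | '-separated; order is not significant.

Per-node cardinality:
  T → 4
  σ[e=5](T) → 1
  σ[e<7](σ[e=5](T)) → 1
  U → 5
  (σ[e<7](σ[e=5](T)) ⋈[e=h] U) → 1

== RESULT ==
e | b | a | g | h
5 | 5 | 6 | 2 | 5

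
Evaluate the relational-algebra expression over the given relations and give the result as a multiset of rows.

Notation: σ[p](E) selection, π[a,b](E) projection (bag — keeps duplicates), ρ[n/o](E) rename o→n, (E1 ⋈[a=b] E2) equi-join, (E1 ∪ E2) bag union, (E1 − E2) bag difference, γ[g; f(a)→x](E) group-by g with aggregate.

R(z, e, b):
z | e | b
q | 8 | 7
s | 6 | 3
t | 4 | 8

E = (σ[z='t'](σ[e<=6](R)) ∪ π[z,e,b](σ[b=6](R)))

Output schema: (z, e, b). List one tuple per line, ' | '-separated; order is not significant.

Row counts bottom-up:
  R → 3
  σ[e<=6](R) → 2
  σ[z='t'](σ[e<=6](R)) → 1
  R → 3
  σ[b=6](R) → 0
  π[z,e,b](σ[b=6](R)) → 0
  (σ[z='t'](σ[e<=6](R)) ∪ π[z,e,b](σ[b=6](R))) → 1

== RESULT ==
z | e | b
t | 4 | 8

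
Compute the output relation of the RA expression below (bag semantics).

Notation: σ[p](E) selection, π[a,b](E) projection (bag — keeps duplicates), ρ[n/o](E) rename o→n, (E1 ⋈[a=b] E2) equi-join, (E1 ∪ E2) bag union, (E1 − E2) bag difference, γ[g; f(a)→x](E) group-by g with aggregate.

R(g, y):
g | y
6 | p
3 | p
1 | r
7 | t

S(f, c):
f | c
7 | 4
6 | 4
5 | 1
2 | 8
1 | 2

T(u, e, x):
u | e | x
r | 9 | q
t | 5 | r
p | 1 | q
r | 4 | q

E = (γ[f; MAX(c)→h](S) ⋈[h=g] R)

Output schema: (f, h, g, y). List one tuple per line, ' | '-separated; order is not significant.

Per-node cardinality:
  S → 5
  γ[f; MAX(c)→h](S) → 5
  R → 4
  (γ[f; MAX(c)→h](S) ⋈[h=g] R) → 1

== RESULT ==
f | h | g | y
5 | 1 | 1 | r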